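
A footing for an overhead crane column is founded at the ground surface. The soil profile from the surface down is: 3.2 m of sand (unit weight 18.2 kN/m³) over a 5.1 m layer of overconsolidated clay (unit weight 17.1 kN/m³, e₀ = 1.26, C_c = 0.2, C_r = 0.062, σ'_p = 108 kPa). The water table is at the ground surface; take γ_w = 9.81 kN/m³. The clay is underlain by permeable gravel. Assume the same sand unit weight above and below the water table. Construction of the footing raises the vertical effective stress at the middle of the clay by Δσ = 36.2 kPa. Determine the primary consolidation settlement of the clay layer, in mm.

S_c ≈ 35.6 mm

Mid-depth of clay below the ground surface: z = 3.2 + 5.1/2 = 5.75 m.
Total vertical stress at mid-clay: σ_v = 18.2×3.2 + 17.1×2.55 = 101.84 kPa.
Pore pressure: u = 9.81×(5.75 − 0) = 56.408 kPa.
Initial effective stress: σ'_0 = σ_v − u = 101.84 − 56.408 = 45.432 kPa.
Final effective stress: σ'_f = 45.432 + 36.2 = 81.632 kPa.
σ'_f = 81.632 ≤ σ'_p = 108 kPa, so the clay remains overconsolidated and only the recompression index applies:
S_c = C_r·H/(1+e₀)·log₁₀(σ'_f/σ'_0) = 0.062×5.1/2.26×log₁₀(81.632/45.432)
    = 0.13991 × 0.2545 = 0.03561 m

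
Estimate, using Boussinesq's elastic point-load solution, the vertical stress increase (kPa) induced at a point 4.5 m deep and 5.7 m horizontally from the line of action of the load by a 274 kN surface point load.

Boussinesq vertical stress below a point load on an elastic half-space:
Δσ_z = 3P/(2πz²) · [1 + (r/z)²]^(−5/2)
r/z = 5.7/4.5 = 1.2667; [1+(r/z)²]^(−5/2) = 0.091351.
Δσ_z = 3×274/(2π×4.5²) × 0.091351 = 6.4605 × 0.091351 = 0.5902 kPa

Δσ_z ≈ 0.59 kPa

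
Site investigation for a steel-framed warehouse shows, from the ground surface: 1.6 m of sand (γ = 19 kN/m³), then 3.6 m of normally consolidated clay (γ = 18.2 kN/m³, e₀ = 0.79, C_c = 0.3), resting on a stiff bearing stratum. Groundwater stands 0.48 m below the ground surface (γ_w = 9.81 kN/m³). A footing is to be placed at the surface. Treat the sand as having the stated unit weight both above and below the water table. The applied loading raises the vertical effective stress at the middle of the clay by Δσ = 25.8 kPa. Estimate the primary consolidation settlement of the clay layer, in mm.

S_c ≈ 146 mm

Mid-depth of clay below the ground surface: z = 1.6 + 3.6/2 = 3.4 m.
Total vertical stress at mid-clay: σ_v = 19×1.6 + 18.2×1.8 = 63.16 kPa.
Pore pressure: u = 9.81×(3.4 − 0.48) = 28.645 kPa.
Initial effective stress: σ'_0 = σ_v − u = 63.16 − 28.645 = 34.515 kPa.
Final effective stress: σ'_f = σ'_0 + Δσ = 34.515 + 25.8 = 60.315 kPa.
Normally consolidated clay, so the full stress increment lies on the virgin compression line:
S_c = C_c·H/(1+e₀)·log₁₀(σ'_f/σ'_0) = 0.3×3.6/(1+0.79)×log₁₀(60.315/34.515)
    = 0.60335 × 0.24242 = 0.1463 m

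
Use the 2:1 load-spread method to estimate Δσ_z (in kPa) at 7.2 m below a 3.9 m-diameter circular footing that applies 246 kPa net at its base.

Δσ_z ≈ 30.4 kPa

By the 2:1 method the load spreads at 1 horizontal : 2 vertical, so at depth z the loaded area has grown by z in each plan dimension:
Δσ ≈ qD²/(D+z)² = 246×3.9²/(3.9+7.2)² = 30.368 kPa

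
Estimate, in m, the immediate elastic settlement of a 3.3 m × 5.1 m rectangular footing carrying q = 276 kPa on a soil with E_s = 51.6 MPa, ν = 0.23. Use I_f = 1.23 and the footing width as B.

Immediate (elastic) settlement: S_e = q·B·(1−ν²)/E_s · I_f.
E_s = 51.6 MPa = 51600 kPa.
S_e = 276 × 3.3 × (1 − 0.23²) / 51600 × 1.23
    = 276 × 3.3 × 0.9471 / 51600 × 1.23
    = 0.02056 m

S_e ≈ 0.0206 m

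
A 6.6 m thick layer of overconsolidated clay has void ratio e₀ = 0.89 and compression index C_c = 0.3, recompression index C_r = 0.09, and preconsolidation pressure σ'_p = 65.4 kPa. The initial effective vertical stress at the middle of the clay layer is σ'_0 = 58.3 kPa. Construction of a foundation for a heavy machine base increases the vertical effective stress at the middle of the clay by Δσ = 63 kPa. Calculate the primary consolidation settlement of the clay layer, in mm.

Final effective stress: σ'_f = 58.3 + 63 = 121.3 kPa.
σ'_f = 121.3 > σ'_p = 65.4 kPa, so the stress path crosses the preconsolidation pressure — recompression up to σ'_p, then virgin compression beyond:
S_c = H/(1+e₀)·[C_r·log₁₀(σ'_p/σ'_0) + C_c·log₁₀(σ'_f/σ'_p)]
    = 6.6/1.89 × [0.09×log₁₀(65.4/58.3) + 0.3×log₁₀(121.3/65.4)]
    = 3.4921 × [0.0044918 + 0.080485] = 0.2967 m

S_c ≈ 297 mm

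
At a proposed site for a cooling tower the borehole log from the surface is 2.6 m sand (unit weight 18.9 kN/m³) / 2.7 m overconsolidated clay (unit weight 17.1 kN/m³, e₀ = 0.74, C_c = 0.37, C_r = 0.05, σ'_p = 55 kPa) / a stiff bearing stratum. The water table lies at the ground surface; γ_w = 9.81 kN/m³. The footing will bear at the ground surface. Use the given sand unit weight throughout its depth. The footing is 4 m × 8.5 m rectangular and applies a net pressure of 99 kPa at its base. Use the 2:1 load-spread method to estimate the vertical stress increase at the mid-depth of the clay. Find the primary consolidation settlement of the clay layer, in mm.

S_c ≈ 67.7 mm

Mid-depth of clay below the ground surface: z = 2.6 + 2.7/2 = 3.95 m.
Total vertical stress at mid-clay: σ_v = 18.9×2.6 + 17.1×1.35 = 72.225 kPa.
Pore pressure: u = 9.81×(3.95 − 0) = 38.75 kPa.
Initial effective stress: σ'_0 = σ_v − u = 72.225 − 38.75 = 33.475 kPa.
Stress increase at mid-clay by the 2:1 spreading method:
Δσ = qBL/((B+z)(L+z)) = 99×4×8.5/((4+3.95)(8.5+3.95)) = 34.008 kPa
Final effective stress: σ'_f = 33.475 + 34.008 = 67.483 kPa.
σ'_f = 67.483 > σ'_p = 55 kPa, so the stress path crosses the preconsolidation pressure — recompression up to σ'_p, then virgin compression beyond:
S_c = H/(1+e₀)·[C_r·log₁₀(σ'_p/σ'_0) + C_c·log₁₀(σ'_f/σ'_p)]
    = 2.7/1.74 × [0.05×log₁₀(55/33.475) + 0.37×log₁₀(67.483/55)]
    = 1.5517 × [0.010782 + 0.032868] = 0.06773 m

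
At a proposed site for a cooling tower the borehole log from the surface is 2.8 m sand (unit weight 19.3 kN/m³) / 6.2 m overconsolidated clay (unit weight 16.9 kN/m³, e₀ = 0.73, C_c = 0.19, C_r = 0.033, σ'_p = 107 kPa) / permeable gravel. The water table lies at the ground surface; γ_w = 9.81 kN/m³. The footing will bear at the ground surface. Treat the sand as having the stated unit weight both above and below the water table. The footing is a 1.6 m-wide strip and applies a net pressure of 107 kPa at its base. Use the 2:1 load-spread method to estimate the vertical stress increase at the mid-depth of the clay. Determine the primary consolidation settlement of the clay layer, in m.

S_c ≈ 0.0198 m

Mid-depth of clay below the ground surface: z = 2.8 + 6.2/2 = 5.9 m.
Total vertical stress at mid-clay: σ_v = 19.3×2.8 + 16.9×3.1 = 106.43 kPa.
Pore pressure: u = 9.81×(5.9 − 0) = 57.879 kPa.
Initial effective stress: σ'_0 = σ_v − u = 106.43 − 57.879 = 48.551 kPa.
Stress increase at mid-clay by the 2:1 spreading method:
Δσ = qB/(B+z) = 107×1.6/(1.6+5.9) = 22.827 kPa
Final effective stress: σ'_f = 48.551 + 22.827 = 71.378 kPa.
σ'_f = 71.378 ≤ σ'_p = 107 kPa, so the clay remains overconsolidated and only the recompression index applies:
S_c = C_r·H/(1+e₀)·log₁₀(σ'_f/σ'_0) = 0.033×6.2/1.73×log₁₀(71.378/48.551)
    = 0.11827 × 0.16737 = 0.01979 m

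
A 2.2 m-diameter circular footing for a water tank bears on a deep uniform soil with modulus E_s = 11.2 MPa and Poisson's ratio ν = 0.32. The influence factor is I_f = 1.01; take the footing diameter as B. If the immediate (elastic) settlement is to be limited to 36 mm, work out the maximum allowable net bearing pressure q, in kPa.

E_s = 11.2 MPa = 11200 kPa.
S_e = q·B·(1−ν²)/E_s · I_f  ⇒  q = S_e·E_s / (B·(1−ν²)·I_f).
q = 0.036 × 11200 / (2.2 × 0.8976 × 1.01) = 202.2 kPa

q ≈ 202 kPa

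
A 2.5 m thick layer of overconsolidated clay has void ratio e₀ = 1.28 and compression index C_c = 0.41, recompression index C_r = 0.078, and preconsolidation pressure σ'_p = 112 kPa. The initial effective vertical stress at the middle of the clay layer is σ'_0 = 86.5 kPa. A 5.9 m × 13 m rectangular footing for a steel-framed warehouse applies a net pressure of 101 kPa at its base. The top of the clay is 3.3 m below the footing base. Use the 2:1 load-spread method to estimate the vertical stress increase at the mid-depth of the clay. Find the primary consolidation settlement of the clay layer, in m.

Mid-depth of clay below the footing base: z = 3.3 + 2.5/2 = 4.55 m.
Stress increase at mid-clay by the 2:1 spreading method:
Δσ = qBL/((B+z)(L+z)) = 101×5.9×13/((5.9+4.55)(13+4.55)) = 42.24 kPa
Final effective stress: σ'_f = 86.5 + 42.24 = 128.74 kPa.
σ'_f = 128.74 > σ'_p = 112 kPa, so the stress path crosses the preconsolidation pressure — recompression up to σ'_p, then virgin compression beyond:
S_c = H/(1+e₀)·[C_r·log₁₀(σ'_p/σ'_0) + C_c·log₁₀(σ'_f/σ'_p)]
    = 2.5/2.28 × [0.078×log₁₀(112/86.5) + 0.41×log₁₀(128.74/112)]
    = 1.0965 × [0.0087517 + 0.024803] = 0.03679 m

S_c ≈ 0.0368 m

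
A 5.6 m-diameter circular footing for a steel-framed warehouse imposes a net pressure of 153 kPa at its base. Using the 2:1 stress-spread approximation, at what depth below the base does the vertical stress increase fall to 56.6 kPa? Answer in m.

2:1 spreading — at depth z the loaded area has grown by z in each plan dimension:
qD²/(D+z)² = Δσ_z ⇒ z = D(√(q/Δσ_z) − 1) = 5.6×(√(153/56.6) − 1) = 3.607 m

z ≈ 3.61 m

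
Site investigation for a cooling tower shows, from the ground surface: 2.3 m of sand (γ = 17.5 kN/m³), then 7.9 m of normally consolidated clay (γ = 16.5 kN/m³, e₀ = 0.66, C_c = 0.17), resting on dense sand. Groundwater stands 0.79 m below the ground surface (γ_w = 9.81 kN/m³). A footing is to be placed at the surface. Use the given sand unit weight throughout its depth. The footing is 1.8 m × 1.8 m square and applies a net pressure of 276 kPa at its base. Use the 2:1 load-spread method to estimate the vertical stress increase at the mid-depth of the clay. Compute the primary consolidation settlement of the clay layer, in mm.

Mid-depth of clay below the ground surface: z = 2.3 + 7.9/2 = 6.25 m.
Total vertical stress at mid-clay: σ_v = 17.5×2.3 + 16.5×3.95 = 105.42 kPa.
Pore pressure: u = 9.81×(6.25 − 0.79) = 53.563 kPa.
Initial effective stress: σ'_0 = σ_v − u = 105.42 − 53.563 = 51.857 kPa.
Stress increase at mid-clay by the 2:1 spreading method:
Δσ = qBL/((B+z)(L+z)) = 276×1.8×1.8/((1.8+6.25)(1.8+6.25)) = 13.799 kPa
Final effective stress: σ'_f = σ'_0 + Δσ = 51.857 + 13.799 = 65.656 kPa.
Normally consolidated clay, so the full stress increment lies on the virgin compression line:
S_c = C_c·H/(1+e₀)·log₁₀(σ'_f/σ'_0) = 0.17×7.9/(1+0.66)×log₁₀(65.656/51.857)
    = 0.80904 × 0.10247 = 0.0829 m

S_c ≈ 82.9 mm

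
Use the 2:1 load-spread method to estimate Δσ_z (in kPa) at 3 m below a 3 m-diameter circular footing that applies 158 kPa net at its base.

Δσ_z ≈ 39.5 kPa

By the 2:1 method the load spreads at 1 horizontal : 2 vertical, so at depth z the loaded area has grown by z in each plan dimension:
Δσ ≈ qD²/(D+z)² = 158×3²/(3+3)² = 39.5 kPa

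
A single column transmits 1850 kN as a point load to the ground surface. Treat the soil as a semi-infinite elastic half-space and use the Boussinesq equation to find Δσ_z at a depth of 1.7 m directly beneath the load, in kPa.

Δσ_z ≈ 306 kPa

Boussinesq vertical stress below a point load on an elastic half-space:
Δσ_z = 3P/(2πz²) · [1 + (r/z)²]^(−5/2)
r/z = 0/1.7 = 0; [1+(r/z)²]^(−5/2) = 1.
Δσ_z = 3×1850/(2π×1.7²) × 1 = 305.64 × 1 = 305.6 kPa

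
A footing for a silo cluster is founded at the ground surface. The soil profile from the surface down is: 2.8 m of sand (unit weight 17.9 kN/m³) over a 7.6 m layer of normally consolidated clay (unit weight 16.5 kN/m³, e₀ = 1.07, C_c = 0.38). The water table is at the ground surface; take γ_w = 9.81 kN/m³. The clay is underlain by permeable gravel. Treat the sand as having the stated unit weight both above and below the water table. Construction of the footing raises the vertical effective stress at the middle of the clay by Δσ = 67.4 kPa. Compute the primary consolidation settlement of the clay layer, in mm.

S_c ≈ 531 mm

Mid-depth of clay below the ground surface: z = 2.8 + 7.6/2 = 6.6 m.
Total vertical stress at mid-clay: σ_v = 17.9×2.8 + 16.5×3.8 = 112.82 kPa.
Pore pressure: u = 9.81×(6.6 − 0) = 64.746 kPa.
Initial effective stress: σ'_0 = σ_v − u = 112.82 − 64.746 = 48.074 kPa.
Final effective stress: σ'_f = σ'_0 + Δσ = 48.074 + 67.4 = 115.47 kPa.
Normally consolidated clay, so the full stress increment lies on the virgin compression line:
S_c = C_c·H/(1+e₀)·log₁₀(σ'_f/σ'_0) = 0.38×7.6/(1+1.07)×log₁₀(115.47/48.074)
    = 1.3952 × 0.38056 = 0.531 m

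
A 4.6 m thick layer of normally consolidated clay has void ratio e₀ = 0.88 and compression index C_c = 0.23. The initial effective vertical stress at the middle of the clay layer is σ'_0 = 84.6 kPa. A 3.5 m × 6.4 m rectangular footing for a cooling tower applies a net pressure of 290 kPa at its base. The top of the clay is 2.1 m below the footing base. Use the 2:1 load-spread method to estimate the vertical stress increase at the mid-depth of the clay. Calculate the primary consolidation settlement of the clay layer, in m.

Mid-depth of clay below the footing base: z = 2.1 + 4.6/2 = 4.4 m.
Stress increase at mid-clay by the 2:1 spreading method:
Δσ = qBL/((B+z)(L+z)) = 290×3.5×6.4/((3.5+4.4)(6.4+4.4)) = 76.137 kPa
Final effective stress: σ'_f = σ'_0 + Δσ = 84.6 + 76.137 = 160.74 kPa.
Normally consolidated clay, so the full stress increment lies on the virgin compression line:
S_c = C_c·H/(1+e₀)·log₁₀(σ'_f/σ'_0) = 0.23×4.6/(1+0.88)×log₁₀(160.74/84.6)
    = 0.56277 × 0.27875 = 0.1569 m

S_c ≈ 0.157 m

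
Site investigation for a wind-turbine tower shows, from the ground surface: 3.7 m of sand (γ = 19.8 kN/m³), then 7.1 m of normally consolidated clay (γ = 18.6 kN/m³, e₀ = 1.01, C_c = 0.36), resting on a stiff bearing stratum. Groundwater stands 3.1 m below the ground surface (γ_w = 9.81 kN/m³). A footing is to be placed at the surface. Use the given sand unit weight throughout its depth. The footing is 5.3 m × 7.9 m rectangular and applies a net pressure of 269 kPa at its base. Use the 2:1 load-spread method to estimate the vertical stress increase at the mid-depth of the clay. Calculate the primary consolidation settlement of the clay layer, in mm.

S_c ≈ 260 mm

Mid-depth of clay below the ground surface: z = 3.7 + 7.1/2 = 7.25 m.
Total vertical stress at mid-clay: σ_v = 19.8×3.7 + 18.6×3.55 = 139.29 kPa.
Pore pressure: u = 9.81×(7.25 − 3.1) = 40.712 kPa.
Initial effective stress: σ'_0 = σ_v − u = 139.29 − 40.712 = 98.578 kPa.
Stress increase at mid-clay by the 2:1 spreading method:
Δσ = qBL/((B+z)(L+z)) = 269×5.3×7.9/((5.3+7.25)(7.9+7.25)) = 59.238 kPa
Final effective stress: σ'_f = σ'_0 + Δσ = 98.578 + 59.238 = 157.82 kPa.
Normally consolidated clay, so the full stress increment lies on the virgin compression line:
S_c = C_c·H/(1+e₀)·log₁₀(σ'_f/σ'_0) = 0.36×7.1/(1+1.01)×log₁₀(157.82/98.578)
    = 1.2716 × 0.20438 = 0.2599 m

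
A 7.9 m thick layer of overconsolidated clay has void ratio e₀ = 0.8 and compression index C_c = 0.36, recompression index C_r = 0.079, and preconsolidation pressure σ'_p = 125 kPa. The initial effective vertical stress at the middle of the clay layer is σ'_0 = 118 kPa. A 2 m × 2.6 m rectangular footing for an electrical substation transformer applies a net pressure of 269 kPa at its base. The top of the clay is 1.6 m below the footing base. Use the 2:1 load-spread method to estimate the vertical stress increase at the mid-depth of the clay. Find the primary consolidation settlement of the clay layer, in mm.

Mid-depth of clay below the footing base: z = 1.6 + 7.9/2 = 5.55 m.
Stress increase at mid-clay by the 2:1 spreading method:
Δσ = qBL/((B+z)(L+z)) = 269×2×2.6/((2+5.55)(2.6+5.55)) = 22.733 kPa
Final effective stress: σ'_f = 118 + 22.733 = 140.73 kPa.
σ'_f = 140.73 > σ'_p = 125 kPa, so the stress path crosses the preconsolidation pressure — recompression up to σ'_p, then virgin compression beyond:
S_c = H/(1+e₀)·[C_r·log₁₀(σ'_p/σ'_0) + C_c·log₁₀(σ'_f/σ'_p)]
    = 7.9/1.8 × [0.079×log₁₀(125/118) + 0.36×log₁₀(140.73/125)]
    = 4.3889 × [0.0019772 + 0.018532] = 0.09001 m

S_c ≈ 90 mm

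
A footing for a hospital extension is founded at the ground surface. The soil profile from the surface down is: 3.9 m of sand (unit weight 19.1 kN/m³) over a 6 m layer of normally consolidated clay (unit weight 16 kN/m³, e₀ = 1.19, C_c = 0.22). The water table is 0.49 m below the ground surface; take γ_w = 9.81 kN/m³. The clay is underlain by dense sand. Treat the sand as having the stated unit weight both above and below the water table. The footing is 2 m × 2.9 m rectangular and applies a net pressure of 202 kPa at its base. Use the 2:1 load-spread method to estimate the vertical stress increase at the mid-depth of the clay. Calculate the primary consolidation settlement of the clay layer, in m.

Mid-depth of clay below the ground surface: z = 3.9 + 6/2 = 6.9 m.
Total vertical stress at mid-clay: σ_v = 19.1×3.9 + 16×3 = 122.49 kPa.
Pore pressure: u = 9.81×(6.9 − 0.49) = 62.882 kPa.
Initial effective stress: σ'_0 = σ_v − u = 122.49 − 62.882 = 59.608 kPa.
Stress increase at mid-clay by the 2:1 spreading method:
Δσ = qBL/((B+z)(L+z)) = 202×2×2.9/((2+6.9)(2.9+6.9)) = 13.433 kPa
Final effective stress: σ'_f = σ'_0 + Δσ = 59.608 + 13.433 = 73.041 kPa.
Normally consolidated clay, so the full stress increment lies on the virgin compression line:
S_c = C_c·H/(1+e₀)·log₁₀(σ'_f/σ'_0) = 0.22×6/(1+1.19)×log₁₀(73.041/59.608)
    = 0.60274 × 0.088262 = 0.0532 m

S_c ≈ 0.0532 m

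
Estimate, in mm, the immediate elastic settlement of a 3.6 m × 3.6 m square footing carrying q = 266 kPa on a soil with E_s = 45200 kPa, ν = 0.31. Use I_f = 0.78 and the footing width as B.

Immediate (elastic) settlement: S_e = q·B·(1−ν²)/E_s · I_f.
S_e = 266 × 3.6 × (1 − 0.31²) / 45200 × 0.78
    = 266 × 3.6 × 0.9039 / 45200 × 0.78
    = 0.01494 m = 14.94 mm

S_e ≈ 14.9 mm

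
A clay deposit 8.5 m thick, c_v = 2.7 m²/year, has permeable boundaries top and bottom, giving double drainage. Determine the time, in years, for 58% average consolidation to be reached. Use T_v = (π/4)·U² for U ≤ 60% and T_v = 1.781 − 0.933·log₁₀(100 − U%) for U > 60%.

t ≈ 1.77 years

Drainage path length: H_d = H/2 = 4.25 m (double drainage).
U ≤ 60%: T_v = (π/4)·U² = (π/4)×0.58² = 0.26421.
t = T_v·H_d²/c_v = 0.26421×4.25²/2.7 = 1.768 years.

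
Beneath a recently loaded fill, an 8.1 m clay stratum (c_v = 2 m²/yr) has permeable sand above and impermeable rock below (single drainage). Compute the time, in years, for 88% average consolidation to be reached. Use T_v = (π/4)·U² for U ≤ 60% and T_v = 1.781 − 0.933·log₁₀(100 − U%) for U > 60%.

t ≈ 25.4 years

Drainage path length: H_d = H = 8.1 m (single drainage).
U > 60%: T_v = 1.781 − 0.933·log₁₀(100 − 88) = 0.77412.
t = T_v·H_d²/c_v = 0.77412×8.1²/2 = 25.4 years.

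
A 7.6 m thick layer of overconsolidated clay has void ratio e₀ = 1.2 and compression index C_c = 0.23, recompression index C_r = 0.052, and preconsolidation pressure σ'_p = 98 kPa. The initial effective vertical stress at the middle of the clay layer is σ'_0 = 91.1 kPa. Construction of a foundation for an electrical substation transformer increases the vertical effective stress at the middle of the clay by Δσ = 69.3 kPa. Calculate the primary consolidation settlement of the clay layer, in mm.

Final effective stress: σ'_f = 91.1 + 69.3 = 160.4 kPa.
σ'_f = 160.4 > σ'_p = 98 kPa, so the stress path crosses the preconsolidation pressure — recompression up to σ'_p, then virgin compression beyond:
S_c = H/(1+e₀)·[C_r·log₁₀(σ'_p/σ'_0) + C_c·log₁₀(σ'_f/σ'_p)]
    = 7.6/2.2 × [0.052×log₁₀(98/91.1) + 0.23×log₁₀(160.4/98)]
    = 3.4545 × [0.0016488 + 0.049215] = 0.1757 m

S_c ≈ 176 mm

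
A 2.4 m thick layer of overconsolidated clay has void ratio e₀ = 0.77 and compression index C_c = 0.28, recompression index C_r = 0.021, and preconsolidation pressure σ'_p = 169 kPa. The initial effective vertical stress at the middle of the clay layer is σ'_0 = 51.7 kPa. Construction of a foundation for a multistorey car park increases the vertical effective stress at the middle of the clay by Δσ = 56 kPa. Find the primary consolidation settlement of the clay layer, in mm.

Final effective stress: σ'_f = 51.7 + 56 = 107.7 kPa.
σ'_f = 107.7 ≤ σ'_p = 169 kPa, so the clay remains overconsolidated and only the recompression index applies:
S_c = C_r·H/(1+e₀)·log₁₀(σ'_f/σ'_0) = 0.021×2.4/1.77×log₁₀(107.7/51.7)
    = 0.028474 × 0.31873 = 0.009075 m

S_c ≈ 9.08 mm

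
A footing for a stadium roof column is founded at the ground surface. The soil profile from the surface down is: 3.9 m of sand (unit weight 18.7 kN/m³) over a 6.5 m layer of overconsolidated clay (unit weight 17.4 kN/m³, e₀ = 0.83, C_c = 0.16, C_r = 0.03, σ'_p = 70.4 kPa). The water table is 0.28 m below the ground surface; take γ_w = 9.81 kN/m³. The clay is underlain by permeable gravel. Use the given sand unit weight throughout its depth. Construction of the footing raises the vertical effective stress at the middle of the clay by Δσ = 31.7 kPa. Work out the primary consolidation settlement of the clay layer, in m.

S_c ≈ 0.0766 m

Mid-depth of clay below the ground surface: z = 3.9 + 6.5/2 = 7.15 m.
Total vertical stress at mid-clay: σ_v = 18.7×3.9 + 17.4×3.25 = 129.48 kPa.
Pore pressure: u = 9.81×(7.15 − 0.28) = 67.395 kPa.
Initial effective stress: σ'_0 = σ_v − u = 129.48 − 67.395 = 62.085 kPa.
Final effective stress: σ'_f = 62.085 + 31.7 = 93.785 kPa.
σ'_f = 93.785 > σ'_p = 70.4 kPa, so the stress path crosses the preconsolidation pressure — recompression up to σ'_p, then virgin compression beyond:
S_c = H/(1+e₀)·[C_r·log₁₀(σ'_p/σ'_0) + C_c·log₁₀(σ'_f/σ'_p)]
    = 6.5/1.83 × [0.03×log₁₀(70.4/62.085) + 0.16×log₁₀(93.785/70.4)]
    = 3.5519 × [0.0016376 + 0.01993] = 0.07661 m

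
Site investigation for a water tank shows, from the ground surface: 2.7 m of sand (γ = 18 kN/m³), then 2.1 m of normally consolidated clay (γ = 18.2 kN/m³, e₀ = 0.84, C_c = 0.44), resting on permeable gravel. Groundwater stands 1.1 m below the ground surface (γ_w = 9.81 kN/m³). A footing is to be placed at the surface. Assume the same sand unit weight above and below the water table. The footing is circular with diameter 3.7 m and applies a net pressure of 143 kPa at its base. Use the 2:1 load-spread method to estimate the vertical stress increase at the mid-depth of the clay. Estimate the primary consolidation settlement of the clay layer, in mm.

S_c ≈ 134 mm

Mid-depth of clay below the ground surface: z = 2.7 + 2.1/2 = 3.75 m.
Total vertical stress at mid-clay: σ_v = 18×2.7 + 18.2×1.05 = 67.71 kPa.
Pore pressure: u = 9.81×(3.75 − 1.1) = 25.997 kPa.
Initial effective stress: σ'_0 = σ_v − u = 67.71 − 25.997 = 41.713 kPa.
Stress increase at mid-clay by the 2:1 spreading method:
Δσ ≈ qD²/(D+z)² = 143×3.7²/(3.7+3.75)² = 35.272 kPa
Final effective stress: σ'_f = σ'_0 + Δσ = 41.713 + 35.272 = 76.985 kPa.
Normally consolidated clay, so the full stress increment lies on the virgin compression line:
S_c = C_c·H/(1+e₀)·log₁₀(σ'_f/σ'_0) = 0.44×2.1/(1+0.84)×log₁₀(76.985/41.713)
    = 0.50217 × 0.26613 = 0.1336 m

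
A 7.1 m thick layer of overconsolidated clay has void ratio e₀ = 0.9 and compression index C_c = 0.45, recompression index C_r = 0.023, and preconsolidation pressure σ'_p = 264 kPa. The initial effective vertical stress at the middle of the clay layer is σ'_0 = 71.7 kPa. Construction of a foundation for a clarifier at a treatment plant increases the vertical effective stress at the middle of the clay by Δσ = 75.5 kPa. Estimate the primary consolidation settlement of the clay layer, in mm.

S_c ≈ 26.8 mm

Final effective stress: σ'_f = 71.7 + 75.5 = 147.2 kPa.
σ'_f = 147.2 ≤ σ'_p = 264 kPa, so the clay remains overconsolidated and only the recompression index applies:
S_c = C_r·H/(1+e₀)·log₁₀(σ'_f/σ'_0) = 0.023×7.1/1.9×log₁₀(147.2/71.7)
    = 0.085946 × 0.31239 = 0.02685 m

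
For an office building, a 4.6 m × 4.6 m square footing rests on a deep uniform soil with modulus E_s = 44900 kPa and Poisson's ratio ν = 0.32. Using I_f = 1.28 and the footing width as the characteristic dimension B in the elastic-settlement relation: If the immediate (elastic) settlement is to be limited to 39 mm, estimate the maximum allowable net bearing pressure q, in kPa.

S_e = q·B·(1−ν²)/E_s · I_f  ⇒  q = S_e·E_s / (B·(1−ν²)·I_f).
q = 0.039 × 44900 / (4.6 × 0.8976 × 1.28) = 331.3 kPa

q ≈ 331 kPa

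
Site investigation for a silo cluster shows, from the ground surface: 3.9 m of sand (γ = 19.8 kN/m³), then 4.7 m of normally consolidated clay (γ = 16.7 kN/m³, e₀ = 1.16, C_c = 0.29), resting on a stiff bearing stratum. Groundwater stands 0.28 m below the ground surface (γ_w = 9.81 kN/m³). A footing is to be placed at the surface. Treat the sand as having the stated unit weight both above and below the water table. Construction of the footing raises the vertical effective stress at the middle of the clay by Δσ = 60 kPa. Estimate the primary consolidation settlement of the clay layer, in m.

Mid-depth of clay below the ground surface: z = 3.9 + 4.7/2 = 6.25 m.
Total vertical stress at mid-clay: σ_v = 19.8×3.9 + 16.7×2.35 = 116.47 kPa.
Pore pressure: u = 9.81×(6.25 − 0.28) = 58.566 kPa.
Initial effective stress: σ'_0 = σ_v − u = 116.47 − 58.566 = 57.904 kPa.
Final effective stress: σ'_f = σ'_0 + Δσ = 57.904 + 60 = 117.9 kPa.
Normally consolidated clay, so the full stress increment lies on the virgin compression line:
S_c = C_c·H/(1+e₀)·log₁₀(σ'_f/σ'_0) = 0.29×4.7/(1+1.16)×log₁₀(117.9/57.904)
    = 0.63102 × 0.30881 = 0.1949 m

S_c ≈ 0.195 m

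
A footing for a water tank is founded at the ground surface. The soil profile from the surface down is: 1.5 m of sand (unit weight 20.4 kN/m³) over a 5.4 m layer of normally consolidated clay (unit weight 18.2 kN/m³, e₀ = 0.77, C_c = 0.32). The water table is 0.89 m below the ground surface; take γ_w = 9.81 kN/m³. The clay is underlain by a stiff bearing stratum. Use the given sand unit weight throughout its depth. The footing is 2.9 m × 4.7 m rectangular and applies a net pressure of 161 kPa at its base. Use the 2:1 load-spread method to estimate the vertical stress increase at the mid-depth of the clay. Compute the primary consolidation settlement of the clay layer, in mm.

Mid-depth of clay below the ground surface: z = 1.5 + 5.4/2 = 4.2 m.
Total vertical stress at mid-clay: σ_v = 20.4×1.5 + 18.2×2.7 = 79.74 kPa.
Pore pressure: u = 9.81×(4.2 − 0.89) = 32.471 kPa.
Initial effective stress: σ'_0 = σ_v − u = 79.74 − 32.471 = 47.269 kPa.
Stress increase at mid-clay by the 2:1 spreading method:
Δσ = qBL/((B+z)(L+z)) = 161×2.9×4.7/((2.9+4.2)(4.7+4.2)) = 34.727 kPa
Final effective stress: σ'_f = σ'_0 + Δσ = 47.269 + 34.727 = 81.996 kPa.
Normally consolidated clay, so the full stress increment lies on the virgin compression line:
S_c = C_c·H/(1+e₀)·log₁₀(σ'_f/σ'_0) = 0.32×5.4/(1+0.77)×log₁₀(81.996/47.269)
    = 0.97627 × 0.23922 = 0.2335 m

S_c ≈ 234 mm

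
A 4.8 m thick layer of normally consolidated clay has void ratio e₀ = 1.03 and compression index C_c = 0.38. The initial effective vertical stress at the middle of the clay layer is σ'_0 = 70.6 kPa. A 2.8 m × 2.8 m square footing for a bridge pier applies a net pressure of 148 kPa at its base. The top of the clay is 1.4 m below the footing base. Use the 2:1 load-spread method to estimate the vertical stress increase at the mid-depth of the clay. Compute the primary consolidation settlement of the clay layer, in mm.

S_c ≈ 125 mm

Mid-depth of clay below the footing base: z = 1.4 + 4.8/2 = 3.8 m.
Stress increase at mid-clay by the 2:1 spreading method:
Δσ = qBL/((B+z)(L+z)) = 148×2.8×2.8/((2.8+3.8)(2.8+3.8)) = 26.637 kPa
Final effective stress: σ'_f = σ'_0 + Δσ = 70.6 + 26.637 = 97.237 kPa.
Normally consolidated clay, so the full stress increment lies on the virgin compression line:
S_c = C_c·H/(1+e₀)·log₁₀(σ'_f/σ'_0) = 0.38×4.8/(1+1.03)×log₁₀(97.237/70.6)
    = 0.89852 × 0.13903 = 0.1249 m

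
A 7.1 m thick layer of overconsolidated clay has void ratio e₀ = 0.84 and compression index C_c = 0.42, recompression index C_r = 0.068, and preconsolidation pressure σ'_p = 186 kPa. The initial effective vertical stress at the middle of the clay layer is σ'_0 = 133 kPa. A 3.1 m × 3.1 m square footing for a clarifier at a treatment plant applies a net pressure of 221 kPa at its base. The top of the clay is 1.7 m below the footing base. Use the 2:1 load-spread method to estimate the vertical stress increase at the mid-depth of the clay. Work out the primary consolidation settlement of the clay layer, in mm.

Mid-depth of clay below the footing base: z = 1.7 + 7.1/2 = 5.25 m.
Stress increase at mid-clay by the 2:1 spreading method:
Δσ = qBL/((B+z)(L+z)) = 221×3.1×3.1/((3.1+5.25)(3.1+5.25)) = 30.461 kPa
Final effective stress: σ'_f = 133 + 30.461 = 163.46 kPa.
σ'_f = 163.46 ≤ σ'_p = 186 kPa, so the clay remains overconsolidated and only the recompression index applies:
S_c = C_r·H/(1+e₀)·log₁₀(σ'_f/σ'_0) = 0.068×7.1/1.84×log₁₀(163.46/133)
    = 0.26239 × 0.08956 = 0.0235 m

S_c ≈ 23.5 mm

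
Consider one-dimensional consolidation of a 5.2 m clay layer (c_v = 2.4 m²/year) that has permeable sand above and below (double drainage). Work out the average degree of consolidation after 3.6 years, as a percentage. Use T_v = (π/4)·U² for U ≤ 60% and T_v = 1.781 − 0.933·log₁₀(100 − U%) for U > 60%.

Drainage path length: H_d = H/2 = 2.6 m (double drainage).
T_v = c_v·t/H_d² = 2.4×3.6/2.6² = 1.2781.
T_v = 1.2781 corresponds to the U > 60% branch:
U = 1 − 10^((1.781 − T_v)/0.933)/100 = 0.9654

U ≈ 96.5 %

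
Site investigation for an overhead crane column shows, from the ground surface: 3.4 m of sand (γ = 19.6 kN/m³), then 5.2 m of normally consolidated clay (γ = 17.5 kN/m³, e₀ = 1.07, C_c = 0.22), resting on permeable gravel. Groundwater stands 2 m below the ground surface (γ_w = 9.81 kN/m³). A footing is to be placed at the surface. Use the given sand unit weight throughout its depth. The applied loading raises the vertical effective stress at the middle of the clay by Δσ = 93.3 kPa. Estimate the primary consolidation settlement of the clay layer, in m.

S_c ≈ 0.198 m

Mid-depth of clay below the ground surface: z = 3.4 + 5.2/2 = 6 m.
Total vertical stress at mid-clay: σ_v = 19.6×3.4 + 17.5×2.6 = 112.14 kPa.
Pore pressure: u = 9.81×(6 − 2) = 39.24 kPa.
Initial effective stress: σ'_0 = σ_v − u = 112.14 − 39.24 = 72.9 kPa.
Final effective stress: σ'_f = σ'_0 + Δσ = 72.9 + 93.3 = 166.2 kPa.
Normally consolidated clay, so the full stress increment lies on the virgin compression line:
S_c = C_c·H/(1+e₀)·log₁₀(σ'_f/σ'_0) = 0.22×5.2/(1+1.07)×log₁₀(166.2/72.9)
    = 0.55266 × 0.3579 = 0.1978 m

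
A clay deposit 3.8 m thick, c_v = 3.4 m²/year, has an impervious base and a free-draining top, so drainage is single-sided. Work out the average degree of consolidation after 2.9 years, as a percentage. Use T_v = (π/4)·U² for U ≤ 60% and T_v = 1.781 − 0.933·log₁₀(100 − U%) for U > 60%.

U ≈ 85 %

Drainage path length: H_d = H = 3.8 m (single drainage).
T_v = c_v·t/H_d² = 3.4×2.9/3.8² = 0.68283.
T_v = 0.68283 corresponds to the U > 60% branch:
U = 1 − 10^((1.781 − T_v)/0.933)/100 = 0.8497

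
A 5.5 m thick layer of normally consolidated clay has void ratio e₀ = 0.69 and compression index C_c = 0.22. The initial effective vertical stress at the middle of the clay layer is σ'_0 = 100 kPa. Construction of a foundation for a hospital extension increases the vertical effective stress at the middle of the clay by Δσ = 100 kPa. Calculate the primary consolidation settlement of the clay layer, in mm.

S_c ≈ 216 mm

Final effective stress: σ'_f = σ'_0 + Δσ = 100 + 100 = 200 kPa.
Normally consolidated clay, so the full stress increment lies on the virgin compression line:
S_c = C_c·H/(1+e₀)·log₁₀(σ'_f/σ'_0) = 0.22×5.5/(1+0.69)×log₁₀(200/100)
    = 0.71598 × 0.30103 = 0.2155 m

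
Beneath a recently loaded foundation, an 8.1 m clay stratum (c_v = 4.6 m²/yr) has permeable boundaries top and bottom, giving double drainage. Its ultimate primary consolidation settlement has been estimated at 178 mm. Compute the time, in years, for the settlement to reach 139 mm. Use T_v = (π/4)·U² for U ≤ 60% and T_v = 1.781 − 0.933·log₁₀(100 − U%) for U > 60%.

t ≈ 1.89 years

Drainage path length: H_d = H/2 = 4.05 m (double drainage).
U = S(t)/S_ult = 139/178 = 0.7809.
U > 60%: T_v = 1.781 − 0.933·log₁₀(100 − 78.09) = 0.53018.
t = T_v·H_d²/c_v = 0.53018×4.05²/4.6 = 1.89 years.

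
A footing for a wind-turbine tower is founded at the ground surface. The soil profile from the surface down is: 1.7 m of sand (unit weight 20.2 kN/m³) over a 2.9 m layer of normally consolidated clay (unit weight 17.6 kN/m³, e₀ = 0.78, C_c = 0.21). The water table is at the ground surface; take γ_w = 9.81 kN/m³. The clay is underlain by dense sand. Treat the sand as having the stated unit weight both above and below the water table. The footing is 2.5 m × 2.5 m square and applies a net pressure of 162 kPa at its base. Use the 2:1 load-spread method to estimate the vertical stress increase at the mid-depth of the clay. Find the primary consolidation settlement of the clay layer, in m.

Mid-depth of clay below the ground surface: z = 1.7 + 2.9/2 = 3.15 m.
Total vertical stress at mid-clay: σ_v = 20.2×1.7 + 17.6×1.45 = 59.86 kPa.
Pore pressure: u = 9.81×(3.15 − 0) = 30.902 kPa.
Initial effective stress: σ'_0 = σ_v − u = 59.86 − 30.902 = 28.958 kPa.
Stress increase at mid-clay by the 2:1 spreading method:
Δσ = qBL/((B+z)(L+z)) = 162×2.5×2.5/((2.5+3.15)(2.5+3.15)) = 31.717 kPa
Final effective stress: σ'_f = σ'_0 + Δσ = 28.958 + 31.717 = 60.675 kPa.
Normally consolidated clay, so the full stress increment lies on the virgin compression line:
S_c = C_c·H/(1+e₀)·log₁₀(σ'_f/σ'_0) = 0.21×2.9/(1+0.78)×log₁₀(60.675/28.958)
    = 0.34213 × 0.32124 = 0.1099 m

S_c ≈ 0.11 m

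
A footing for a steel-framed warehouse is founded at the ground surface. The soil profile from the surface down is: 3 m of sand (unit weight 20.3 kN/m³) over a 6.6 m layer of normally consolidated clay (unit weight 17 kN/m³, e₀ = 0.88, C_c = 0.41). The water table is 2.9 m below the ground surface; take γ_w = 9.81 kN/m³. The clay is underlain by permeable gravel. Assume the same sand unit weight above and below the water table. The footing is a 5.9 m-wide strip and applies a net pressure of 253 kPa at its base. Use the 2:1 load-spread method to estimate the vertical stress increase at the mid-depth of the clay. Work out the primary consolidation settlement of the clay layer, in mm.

S_c ≈ 563 mm

Mid-depth of clay below the ground surface: z = 3 + 6.6/2 = 6.3 m.
Total vertical stress at mid-clay: σ_v = 20.3×3 + 17×3.3 = 117 kPa.
Pore pressure: u = 9.81×(6.3 − 2.9) = 33.354 kPa.
Initial effective stress: σ'_0 = σ_v − u = 117 − 33.354 = 83.646 kPa.
Stress increase at mid-clay by the 2:1 spreading method:
Δσ = qB/(B+z) = 253×5.9/(5.9+6.3) = 122.35 kPa
Final effective stress: σ'_f = σ'_0 + Δσ = 83.646 + 122.35 = 206 kPa.
Normally consolidated clay, so the full stress increment lies on the virgin compression line:
S_c = C_c·H/(1+e₀)·log₁₀(σ'_f/σ'_0) = 0.41×6.6/(1+0.88)×log₁₀(206/83.646)
    = 1.4394 × 0.39142 = 0.5634 m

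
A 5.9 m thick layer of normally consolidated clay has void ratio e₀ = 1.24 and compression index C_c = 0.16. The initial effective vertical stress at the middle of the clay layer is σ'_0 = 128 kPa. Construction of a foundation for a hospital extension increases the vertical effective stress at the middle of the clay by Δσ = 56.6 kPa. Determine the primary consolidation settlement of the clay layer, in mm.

Final effective stress: σ'_f = σ'_0 + Δσ = 128 + 56.6 = 184.6 kPa.
Normally consolidated clay, so the full stress increment lies on the virgin compression line:
S_c = C_c·H/(1+e₀)·log₁₀(σ'_f/σ'_0) = 0.16×5.9/(1+1.24)×log₁₀(184.6/128)
    = 0.42143 × 0.15902 = 0.06702 m

S_c ≈ 67 mm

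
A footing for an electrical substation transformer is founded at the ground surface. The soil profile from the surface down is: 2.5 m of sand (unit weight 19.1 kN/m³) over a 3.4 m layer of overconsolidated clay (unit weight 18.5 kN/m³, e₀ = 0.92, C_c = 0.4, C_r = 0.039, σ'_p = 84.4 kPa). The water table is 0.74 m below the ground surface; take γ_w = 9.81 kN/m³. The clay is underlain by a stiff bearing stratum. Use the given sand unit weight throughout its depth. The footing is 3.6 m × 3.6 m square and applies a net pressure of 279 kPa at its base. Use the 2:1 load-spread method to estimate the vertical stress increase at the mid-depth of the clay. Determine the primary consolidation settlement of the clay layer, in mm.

Mid-depth of clay below the ground surface: z = 2.5 + 3.4/2 = 4.2 m.
Total vertical stress at mid-clay: σ_v = 19.1×2.5 + 18.5×1.7 = 79.2 kPa.
Pore pressure: u = 9.81×(4.2 − 0.74) = 33.943 kPa.
Initial effective stress: σ'_0 = σ_v − u = 79.2 − 33.943 = 45.257 kPa.
Stress increase at mid-clay by the 2:1 spreading method:
Δσ = qBL/((B+z)(L+z)) = 279×3.6×3.6/((3.6+4.2)(3.6+4.2)) = 59.432 kPa
Final effective stress: σ'_f = 45.257 + 59.432 = 104.69 kPa.
σ'_f = 104.69 > σ'_p = 84.4 kPa, so the stress path crosses the preconsolidation pressure — recompression up to σ'_p, then virgin compression beyond:
S_c = H/(1+e₀)·[C_r·log₁₀(σ'_p/σ'_0) + C_c·log₁₀(σ'_f/σ'_p)]
    = 3.4/1.92 × [0.039×log₁₀(84.4/45.257) + 0.4×log₁₀(104.69/84.4)]
    = 1.7708 × [0.010556 + 0.037425] = 0.08496 m

S_c ≈ 85 mm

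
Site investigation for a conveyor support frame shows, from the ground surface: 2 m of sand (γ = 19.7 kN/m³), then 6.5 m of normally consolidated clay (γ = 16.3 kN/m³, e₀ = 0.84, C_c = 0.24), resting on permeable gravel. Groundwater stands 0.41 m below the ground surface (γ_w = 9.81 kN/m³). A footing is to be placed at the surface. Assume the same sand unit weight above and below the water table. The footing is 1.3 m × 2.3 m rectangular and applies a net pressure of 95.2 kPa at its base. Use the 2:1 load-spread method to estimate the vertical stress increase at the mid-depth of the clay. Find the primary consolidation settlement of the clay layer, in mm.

S_c ≈ 44.4 mm

Mid-depth of clay below the ground surface: z = 2 + 6.5/2 = 5.25 m.
Total vertical stress at mid-clay: σ_v = 19.7×2 + 16.3×3.25 = 92.375 kPa.
Pore pressure: u = 9.81×(5.25 − 0.41) = 47.48 kPa.
Initial effective stress: σ'_0 = σ_v − u = 92.375 − 47.48 = 44.895 kPa.
Stress increase at mid-clay by the 2:1 spreading method:
Δσ = qBL/((B+z)(L+z)) = 95.2×1.3×2.3/((1.3+5.25)(2.3+5.25)) = 5.756 kPa
Final effective stress: σ'_f = σ'_0 + Δσ = 44.895 + 5.756 = 50.651 kPa.
Normally consolidated clay, so the full stress increment lies on the virgin compression line:
S_c = C_c·H/(1+e₀)·log₁₀(σ'_f/σ'_0) = 0.24×6.5/(1+0.84)×log₁₀(50.651/44.895)
    = 0.84783 × 0.05239 = 0.04442 m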